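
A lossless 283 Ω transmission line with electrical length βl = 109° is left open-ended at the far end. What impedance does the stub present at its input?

tan(βl) = -2.9
For an open-ended stub, Z_in = −jZ_0·cot(βl) = −jZ_0/tan(βl)

Z_in ≈ +j97.4 Ω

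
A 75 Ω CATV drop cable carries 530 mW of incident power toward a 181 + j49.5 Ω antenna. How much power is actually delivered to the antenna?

P_delivered ≈ 423 mW

|Γ| = |(106 + j49.5)/(256 + j49.5)| = 0.449
|Γ|² = 0.201
P_refl = |Γ|²·P_inc = 107 mW, P_del = (1 − |Γ|²)·P_inc = 423 mW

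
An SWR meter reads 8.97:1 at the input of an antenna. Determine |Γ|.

|Γ| ≈ 0.799

|Γ| = (S − 1)/(S + 1) = (8.97 − 1)/(8.97 + 1) = 7.97/9.97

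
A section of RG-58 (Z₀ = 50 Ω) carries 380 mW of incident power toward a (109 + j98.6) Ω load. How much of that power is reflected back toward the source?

P_reflected ≈ 143 mW

|Γ| = |(59 + j98.6)/(159 + j98.6)| = 0.614
|Γ|² = 0.377
P_refl = |Γ|²·P_inc = 143 mW, P_del = (1 − |Γ|²)·P_inc = 237 mW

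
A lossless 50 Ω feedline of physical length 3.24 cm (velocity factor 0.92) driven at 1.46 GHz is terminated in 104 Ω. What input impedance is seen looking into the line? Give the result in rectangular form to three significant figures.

λ = v/f = 0.92·c / 1.46 GHz = 0.189 m
βl = 2π·l/λ = 2π × 0.171 = 61.7°
tan(βl) = tan(61.7°) = 1.86
Z_in = Z_0·(Z_L + jZ_0·tanβl)/(Z_0 + jZ_L·tanβl)
     = 50·(104 + j92.9)/(50 + j193)

Z_in ≈ 29.1 − j19.4 Ω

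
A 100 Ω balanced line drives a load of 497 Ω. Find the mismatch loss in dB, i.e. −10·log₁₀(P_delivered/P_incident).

Γ = (497 − 100)/(497 + 100) = 0.665
|Γ|² = 0.442, so P_del/P_inc = 1 − |Γ|² = 0.558
ML = −10·log₁₀(1 − |Γ|²)

mismatch loss ≈ 2.54 dB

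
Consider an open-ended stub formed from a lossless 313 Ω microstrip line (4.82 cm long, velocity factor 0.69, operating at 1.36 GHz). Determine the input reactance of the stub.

λ = v/f = 0.69·c / 1.36 GHz = 0.152 m
βl = 2π·l/λ = 2π × 0.317 = 114°
tan(βl) = -2.25
For an open-ended stub, Z_in = −jZ_0·cot(βl) = −jZ_0/tan(βl)

X_in ≈ 139 Ω (inductive)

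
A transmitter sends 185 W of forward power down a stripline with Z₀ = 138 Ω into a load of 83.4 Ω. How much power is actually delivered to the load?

P_delivered ≈ 174 W

Γ = (83.4 − 138)/(83.4 + 138) = -0.247
|Γ|² = 0.0608
P_refl = |Γ|²·P_inc = 11.3 W, P_del = (1 − |Γ|²)·P_inc = 174 W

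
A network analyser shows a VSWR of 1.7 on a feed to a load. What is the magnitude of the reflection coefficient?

|Γ| ≈ 0.259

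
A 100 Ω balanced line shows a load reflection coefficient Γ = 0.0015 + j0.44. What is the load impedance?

Z_L ≈ 67.7 + j73.9 Ω

Z_L = Z_0·(1 + Γ)/(1 − Γ) = 100·(1 + j0.44)/(0.999 − j0.44)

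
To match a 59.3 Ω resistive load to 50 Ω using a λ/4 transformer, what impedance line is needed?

Z_qwt = √(Z_0·R_L) = √(50 × 59.3) = √2965

Z_qwt ≈ 54.5 Ω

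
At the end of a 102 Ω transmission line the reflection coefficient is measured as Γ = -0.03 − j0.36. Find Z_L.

Z_L = Z_0·(1 + Γ)/(1 − Γ) = 102·(0.97 − j0.36)/(1.03 + j0.36)

Z_L ≈ 74.5 − j61.7 Ω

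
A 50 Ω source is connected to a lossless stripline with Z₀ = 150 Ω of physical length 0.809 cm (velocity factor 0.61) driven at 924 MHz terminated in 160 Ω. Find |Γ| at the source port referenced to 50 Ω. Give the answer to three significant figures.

λ = v/f = 0.61·c / 924 MHz = 0.198 m
βl = 2π·l/λ = 2π × 0.0408 = 14.7°
tan(βl) = 0.262
Z_in = Z_0·(Z_L + jZ_0·tanβl)/(Z_0 + jZ_L·tanβl) = 159 − j5.03 Ω
Γ_s = (Z_in − Z_s)/(Z_in + Z_s) = (109 − j5.03)/(209 − j5.03), |Γ_s| = 0.521

|Γ| ≈ 0.521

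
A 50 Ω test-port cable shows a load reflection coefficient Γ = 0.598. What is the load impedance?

Z_L = Z_0·(1 + Γ)/(1 − Γ) = 50·(1.6)/(0.402)

Z_L ≈ 199 Ω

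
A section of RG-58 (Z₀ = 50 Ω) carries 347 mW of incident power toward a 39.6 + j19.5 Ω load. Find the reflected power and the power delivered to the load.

|Γ| = |(-10.4 + j19.5)/(89.6 + j19.5)| = 0.241
|Γ|² = 0.0581
P_refl = |Γ|²·P_inc = 20.2 mW, P_del = (1 − |Γ|²)·P_inc = 327 mW

P_reflected ≈ 20.2 mW; P_delivered ≈ 327 mW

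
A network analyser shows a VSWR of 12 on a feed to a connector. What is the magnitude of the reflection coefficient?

|Γ| ≈ 0.846

|Γ| = (S − 1)/(S + 1) = (12 − 1)/(12 + 1) = 11/13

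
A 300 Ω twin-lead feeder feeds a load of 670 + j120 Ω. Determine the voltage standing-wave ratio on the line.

VSWR ≈ 2.32

Γ = (Z_L − Z_0)/(Z_L + Z_0) = (370 + j120)/(970 + j120)
|Γ| = 389/977 = 0.398
VSWR = (1 + |Γ|)/(1 − |Γ|) = 1.4/0.602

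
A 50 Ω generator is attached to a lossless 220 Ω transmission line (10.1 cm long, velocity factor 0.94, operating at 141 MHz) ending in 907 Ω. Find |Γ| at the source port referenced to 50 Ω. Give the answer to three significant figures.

λ = v/f = 0.94·c / 141 MHz = 2 m
βl = 2π·l/λ = 2π × 0.0505 = 18.2°
tan(βl) = 0.328
Z_in = Z_0·(Z_L + jZ_0·tanβl)/(Z_0 + jZ_L·tanβl) = 355 − j408 Ω
Γ_s = (Z_in − Z_s)/(Z_in + Z_s) = (305 − j408)/(405 − j408), |Γ_s| = 0.886

|Γ| ≈ 0.886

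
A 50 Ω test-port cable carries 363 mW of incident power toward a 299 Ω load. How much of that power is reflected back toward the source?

Γ = (299 − 50)/(299 + 50) = 0.713
|Γ|² = 0.509
P_refl = |Γ|²·P_inc = 185 mW, P_del = (1 − |Γ|²)·P_inc = 178 mW

P_reflected ≈ 185 mW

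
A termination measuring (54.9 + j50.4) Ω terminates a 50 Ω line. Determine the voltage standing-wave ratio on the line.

Γ = (Z_L − Z_0)/(Z_L + Z_0) = (4.9 + j50.4)/(104.9 + j50.4)
|Γ| = 50.6/116 = 0.435
VSWR = (1 + |Γ|)/(1 − |Γ|) = 1.44/0.565

VSWR ≈ 2.54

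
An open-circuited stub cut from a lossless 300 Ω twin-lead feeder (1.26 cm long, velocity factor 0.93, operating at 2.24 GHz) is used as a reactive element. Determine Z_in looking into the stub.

λ = v/f = 0.93·c / 2.24 GHz = 0.125 m
βl = 2π·l/λ = 2π × 0.101 = 36.4°
tan(βl) = 0.738
For an open-circuited stub, Z_in = −jZ_0·cot(βl) = −jZ_0/tan(βl)

Z_in ≈ −j407 Ω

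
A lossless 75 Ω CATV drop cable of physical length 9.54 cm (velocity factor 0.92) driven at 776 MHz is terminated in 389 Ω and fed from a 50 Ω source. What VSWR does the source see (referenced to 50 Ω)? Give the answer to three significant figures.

λ = v/f = 0.92·c / 776 MHz = 0.356 m
βl = 2π·l/λ = 2π × 0.268 = 96.6°
tan(βl) = -8.69
Z_in = Z_0·(Z_L + jZ_0·tanβl)/(Z_0 + jZ_L·tanβl) = 14.6 + j8.3 Ω
Γ_s = (Z_in − Z_s)/(Z_in + Z_s) = (-35.4 + j8.3)/(64.6 + j8.3), |Γ_s| = 0.557
VSWR = (1 + |Γ_s|)/(1 − |Γ_s|)

VSWR ≈ 3.52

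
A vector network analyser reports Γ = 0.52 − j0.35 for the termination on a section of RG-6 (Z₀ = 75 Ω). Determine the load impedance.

Z_L ≈ 129 − j149 Ω

Z_L = Z_0·(1 + Γ)/(1 − Γ) = 75·(1.52 − j0.35)/(0.48 + j0.35)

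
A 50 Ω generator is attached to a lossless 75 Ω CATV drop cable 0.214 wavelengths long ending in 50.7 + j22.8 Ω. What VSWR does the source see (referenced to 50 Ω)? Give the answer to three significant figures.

VSWR ≈ 2.5

βl = 2π × 0.214 = 77°
tan(βl) = 4.35
Z_in = Z_0·(Z_L + jZ_0·tanβl)/(Z_0 + jZ_L·tanβl) = 115 − j29.9 Ω
Γ_s = (Z_in − Z_s)/(Z_in + Z_s) = (65.4 − j29.9)/(165 − j29.9), |Γ_s| = 0.428
VSWR = (1 + |Γ_s|)/(1 − |Γ_s|)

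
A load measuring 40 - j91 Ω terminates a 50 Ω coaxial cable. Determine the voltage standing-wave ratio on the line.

Γ = (Z_L − Z_0)/(Z_L + Z_0) = (-10 − j91)/(90 − j91)
|Γ| = 91.5/128 = 0.715
VSWR = (1 + |Γ|)/(1 − |Γ|) = 1.72/0.285

VSWR ≈ 6.02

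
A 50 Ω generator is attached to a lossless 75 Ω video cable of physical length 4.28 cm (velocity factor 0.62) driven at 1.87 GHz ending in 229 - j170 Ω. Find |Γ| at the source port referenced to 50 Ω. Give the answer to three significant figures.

|Γ| ≈ 0.75

λ = v/f = 0.62·c / 1.87 GHz = 0.0995 m
βl = 2π·l/λ = 2π × 0.43 = 155°
tan(βl) = -0.468
Z_in = Z_0·(Z_L + jZ_0·tanβl)/(Z_0 + jZ_L·tanβl) = 136 + j166 Ω
Γ_s = (Z_in − Z_s)/(Z_in + Z_s) = (86.3 + j166)/(186 + j166), |Γ_s| = 0.75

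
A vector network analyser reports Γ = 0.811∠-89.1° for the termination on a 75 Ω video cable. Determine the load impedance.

Z_L = Z_0·(1 + Γ)/(1 − Γ) = 75·(1.01 − j0.811)/(0.987 + j0.811)

Z_L ≈ 15.7 − j74.5 Ω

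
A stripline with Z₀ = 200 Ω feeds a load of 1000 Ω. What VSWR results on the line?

VSWR ≈ 5

For a purely resistive load, VSWR = R_L/Z_0 or Z_0/R_L (whichever > 1) = 1000/200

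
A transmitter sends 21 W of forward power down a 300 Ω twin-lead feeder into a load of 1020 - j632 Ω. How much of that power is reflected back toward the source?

P_reflected ≈ 9 W

|Γ| = |(720 − j632)/(1320 − j632)| = 0.655
|Γ|² = 0.429
P_refl = |Γ|²·P_inc = 9 W, P_del = (1 − |Γ|²)·P_inc = 12 W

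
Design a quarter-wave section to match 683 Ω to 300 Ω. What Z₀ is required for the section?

Z_qwt ≈ 453 Ω

Z_qwt = √(Z_0·R_L) = √(300 × 683) = √204900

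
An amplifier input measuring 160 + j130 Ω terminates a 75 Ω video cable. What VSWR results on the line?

Γ = (Z_L − Z_0)/(Z_L + Z_0) = (85 + j130)/(235 + j130)
|Γ| = 155/269 = 0.578
VSWR = (1 + |Γ|)/(1 − |Γ|) = 1.58/0.422

VSWR ≈ 3.74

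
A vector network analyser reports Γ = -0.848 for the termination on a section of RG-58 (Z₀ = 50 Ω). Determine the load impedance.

Z_L ≈ 4.11 Ω

Z_L = Z_0·(1 + Γ)/(1 − Γ) = 50·(0.152)/(1.85)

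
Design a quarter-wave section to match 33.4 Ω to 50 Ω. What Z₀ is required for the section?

Z_qwt ≈ 40.9 Ω

Z_qwt = √(Z_0·R_L) = √(50 × 33.4) = √1670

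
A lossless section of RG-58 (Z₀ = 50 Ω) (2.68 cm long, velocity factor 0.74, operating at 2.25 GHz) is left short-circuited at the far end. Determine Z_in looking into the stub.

λ = v/f = 0.74·c / 2.25 GHz = 0.0987 m
βl = 2π·l/λ = 2π × 0.272 = 97.8°
tan(βl) = -7.32
For a short-circuited stub, Z_in = jZ_0·tan(βl)

Z_in ≈ −j366 Ω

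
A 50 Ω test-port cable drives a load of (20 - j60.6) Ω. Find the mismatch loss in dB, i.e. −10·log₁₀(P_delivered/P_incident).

Γ = (-30 − j60.6)/(70 − j60.6), |Γ| = 0.73
|Γ|² = 0.533, so P_del/P_inc = 1 − |Γ|² = 0.467
ML = −10·log₁₀(1 − |Γ|²)

mismatch loss ≈ 3.31 dB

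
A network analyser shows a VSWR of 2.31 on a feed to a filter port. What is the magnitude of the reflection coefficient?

|Γ| = (S − 1)/(S + 1) = (2.31 − 1)/(2.31 + 1) = 1.31/3.31

|Γ| ≈ 0.396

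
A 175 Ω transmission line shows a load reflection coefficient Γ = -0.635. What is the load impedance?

Z_L = Z_0·(1 + Γ)/(1 − Γ) = 175·(0.365)/(1.64)

Z_L ≈ 39.1 Ω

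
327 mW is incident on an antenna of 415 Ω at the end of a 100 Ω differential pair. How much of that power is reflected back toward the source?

P_reflected ≈ 122 mW

Γ = (415 − 100)/(415 + 100) = 0.612
|Γ|² = 0.374
P_refl = |Γ|²·P_inc = 122 mW, P_del = (1 − |Γ|²)·P_inc = 205 mW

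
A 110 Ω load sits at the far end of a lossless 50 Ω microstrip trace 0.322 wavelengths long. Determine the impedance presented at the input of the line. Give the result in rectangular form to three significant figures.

Z_in ≈ 26.8 + j18.4 Ω

βl = 2π × 0.322 = 116°
tan(βl) = tan(116°) = -2.06
Z_in = Z_0·(Z_L + jZ_0·tanβl)/(Z_0 + jZ_L·tanβl)
     = 50·(110 − j103)/(50 − j226)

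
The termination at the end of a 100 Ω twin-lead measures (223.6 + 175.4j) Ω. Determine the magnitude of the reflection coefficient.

Γ = (Z_L − Z_0)/(Z_L + Z_0) = (123.6 + j175.4)/(323.6 + j175.4)
|Γ| = 215/368

|Γ| ≈ 0.583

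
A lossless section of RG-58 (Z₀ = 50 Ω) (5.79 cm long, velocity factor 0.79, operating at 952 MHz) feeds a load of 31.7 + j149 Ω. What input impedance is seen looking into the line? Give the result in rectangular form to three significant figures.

Z_in ≈ 3.71 − j22.3 Ω

λ = v/f = 0.79·c / 952 MHz = 0.249 m
βl = 2π·l/λ = 2π × 0.233 = 83.7°
tan(βl) = tan(83.7°) = 9.1
Z_in = Z_0·(Z_L + jZ_0·tanβl)/(Z_0 + jZ_L·tanβl)
     = 50·(31.7 + j604)/(-1310 + j288)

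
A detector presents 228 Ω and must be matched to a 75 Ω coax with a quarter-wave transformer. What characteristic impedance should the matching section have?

Z_qwt ≈ 131 Ω

Z_qwt = √(Z_0·R_L) = √(75 × 228) = √17100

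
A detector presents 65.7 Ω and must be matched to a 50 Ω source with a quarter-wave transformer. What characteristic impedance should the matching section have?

Z_qwt ≈ 57.3 Ω

Z_qwt = √(Z_0·R_L) = √(50 × 65.7) = √3285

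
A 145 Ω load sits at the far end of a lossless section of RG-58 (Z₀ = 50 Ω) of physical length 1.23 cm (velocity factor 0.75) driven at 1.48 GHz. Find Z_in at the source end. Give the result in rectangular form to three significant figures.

λ = v/f = 0.75·c / 1.48 GHz = 0.152 m
βl = 2π·l/λ = 2π × 0.0809 = 29.1°
tan(βl) = tan(29.1°) = 0.557
Z_in = Z_0·(Z_L + jZ_0·tanβl)/(Z_0 + jZ_L·tanβl)
     = 50·(145 + j27.9)/(50 + j80.8)

Z_in ≈ 52.6 − j57.2 Ω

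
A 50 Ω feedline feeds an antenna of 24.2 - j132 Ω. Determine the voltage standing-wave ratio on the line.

VSWR ≈ 16.9

Γ = (Z_L − Z_0)/(Z_L + Z_0) = (-25.8 − j132)/(74.2 − j132)
|Γ| = 134/151 = 0.888
VSWR = (1 + |Γ|)/(1 − |Γ|) = 1.89/0.112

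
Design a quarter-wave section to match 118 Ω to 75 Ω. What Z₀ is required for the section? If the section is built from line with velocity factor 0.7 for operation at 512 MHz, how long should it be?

Z_qwt ≈ 94.1 Ω; length ≈ 10.3 cm

Z_qwt = √(Z_0·R_L) = √(75 × 118) = √8850
λ = 0.7·c/f = 0.41 m, so l = λ/4 = 0.103 m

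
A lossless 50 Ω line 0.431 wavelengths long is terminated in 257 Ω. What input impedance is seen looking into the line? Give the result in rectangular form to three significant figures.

Z_in ≈ 46.8 + j88.3 Ω

βl = 2π × 0.431 = 155°
tan(βl) = tan(155°) = -0.463
Z_in = Z_0·(Z_L + jZ_0·tanβl)/(Z_0 + jZ_L·tanβl)
     = 50·(257 − j23.1)/(50 − j119)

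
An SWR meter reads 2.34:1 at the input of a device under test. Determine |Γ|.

|Γ| ≈ 0.401

|Γ| = (S − 1)/(S + 1) = (2.34 − 1)/(2.34 + 1) = 1.34/3.34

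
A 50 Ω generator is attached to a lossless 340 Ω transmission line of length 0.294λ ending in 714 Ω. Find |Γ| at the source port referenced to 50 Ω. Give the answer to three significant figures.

βl = 2π × 0.294 = 106°
tan(βl) = -3.52
Z_in = Z_0·(Z_L + jZ_0·tanβl)/(Z_0 + jZ_L·tanβl) = 172 + j73.3 Ω
Γ_s = (Z_in − Z_s)/(Z_in + Z_s) = (122 + j73.3)/(222 + j73.3), |Γ_s| = 0.608

|Γ| ≈ 0.608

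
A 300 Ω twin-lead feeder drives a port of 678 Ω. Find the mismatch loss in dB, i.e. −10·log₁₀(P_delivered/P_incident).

Γ = (678 − 300)/(678 + 300) = 0.387
|Γ|² = 0.149, so P_del/P_inc = 1 − |Γ|² = 0.851
ML = −10·log₁₀(1 − |Γ|²)

mismatch loss ≈ 0.703 dB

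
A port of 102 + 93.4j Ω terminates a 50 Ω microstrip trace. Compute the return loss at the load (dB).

Γ = (52 + j93.4)/(152 + j93.4), |Γ| = 0.599
RL = −20·log₁₀|Γ| = −20·log₁₀(0.599)

RL ≈ 4.45 dB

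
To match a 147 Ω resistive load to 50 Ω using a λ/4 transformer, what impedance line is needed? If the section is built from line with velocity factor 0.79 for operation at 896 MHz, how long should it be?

Z_qwt ≈ 85.7 Ω; length ≈ 6.61 cm

Z_qwt = √(Z_0·R_L) = √(50 × 147) = √7350
λ = 0.79·c/f = 0.265 m, so l = λ/4 = 0.0661 m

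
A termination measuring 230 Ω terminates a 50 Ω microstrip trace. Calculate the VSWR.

Γ = (230 − 50)/(230 + 50) = 0.643
VSWR = (1 + 0.643)/(1 − 0.643)

VSWR ≈ 4.6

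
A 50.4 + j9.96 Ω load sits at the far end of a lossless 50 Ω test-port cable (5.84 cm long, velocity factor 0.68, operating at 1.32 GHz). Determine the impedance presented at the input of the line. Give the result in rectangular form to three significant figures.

Z_in ≈ 41.1 + j1.43 Ω

λ = v/f = 0.68·c / 1.32 GHz = 0.155 m
βl = 2π·l/λ = 2π × 0.378 = 136°
tan(βl) = tan(136°) = -0.964
Z_in = Z_0·(Z_L + jZ_0·tanβl)/(Z_0 + jZ_L·tanβl)
     = 50·(50.4 − j38.3)/(59.6 − j48.6)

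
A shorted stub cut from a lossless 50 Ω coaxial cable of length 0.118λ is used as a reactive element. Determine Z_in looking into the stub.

βl = 2π × 0.118 = 42.5°
tan(βl) = 0.916
For a shorted stub, Z_in = jZ_0·tan(βl)

Z_in ≈ +j45.8 Ω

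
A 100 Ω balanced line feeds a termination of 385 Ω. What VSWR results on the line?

VSWR ≈ 3.85

For a purely resistive load, VSWR = R_L/Z_0 or Z_0/R_L (whichever > 1) = 385/100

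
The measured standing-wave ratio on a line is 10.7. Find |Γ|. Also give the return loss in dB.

|Γ| = (S − 1)/(S + 1) = (10.7 − 1)/(10.7 + 1) = 9.7/11.7
RL = −20·log₁₀|Γ| = −20·log₁₀(0.829)

|Γ| ≈ 0.829; return loss ≈ 1.63 dB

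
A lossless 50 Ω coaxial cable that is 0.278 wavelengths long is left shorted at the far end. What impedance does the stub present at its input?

Z_in ≈ −j281 Ω

βl = 2π × 0.278 = 100°
tan(βl) = -5.63
For a shorted stub, Z_in = jZ_0·tan(βl)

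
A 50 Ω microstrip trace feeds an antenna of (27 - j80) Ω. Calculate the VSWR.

VSWR ≈ 6.99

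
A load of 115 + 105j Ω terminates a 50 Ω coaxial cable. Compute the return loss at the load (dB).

RL ≈ 3.99 dB

Γ = (65 + j105)/(165 + j105), |Γ| = 0.631
RL = −20·log₁₀|Γ| = −20·log₁₀(0.631)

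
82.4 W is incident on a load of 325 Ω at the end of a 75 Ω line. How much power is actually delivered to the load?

Γ = (325 − 75)/(325 + 75) = 0.625
|Γ|² = 0.391
P_refl = |Γ|²·P_inc = 32.2 W, P_del = (1 − |Γ|²)·P_inc = 50.2 W

P_delivered ≈ 50.2 W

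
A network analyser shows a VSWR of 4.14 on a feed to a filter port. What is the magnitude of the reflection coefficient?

|Γ| = (S − 1)/(S + 1) = (4.14 − 1)/(4.14 + 1) = 3.14/5.14

|Γ| ≈ 0.611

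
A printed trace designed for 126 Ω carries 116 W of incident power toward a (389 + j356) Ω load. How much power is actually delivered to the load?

P_delivered ≈ 58 W

|Γ| = |(263 + j356)/(515 + j356)| = 0.707
|Γ|² = 0.5
P_refl = |Γ|²·P_inc = 58 W, P_del = (1 − |Γ|²)·P_inc = 58 W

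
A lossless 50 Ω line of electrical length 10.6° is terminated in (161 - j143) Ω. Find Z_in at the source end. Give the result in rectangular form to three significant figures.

tan(βl) = tan(10.6°) = 0.187
Z_in = Z_0·(Z_L + jZ_0·tanβl)/(Z_0 + jZ_L·tanβl)
     = 50·(161 − j134)/(76.8 + j30.1)

Z_in ≈ 61.3 − j111 Ω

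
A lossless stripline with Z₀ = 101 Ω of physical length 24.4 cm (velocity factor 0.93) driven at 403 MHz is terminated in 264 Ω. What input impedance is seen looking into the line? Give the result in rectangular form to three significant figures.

Z_in ≈ 55.8 + j59.8 Ω

λ = v/f = 0.93·c / 403 MHz = 0.692 m
βl = 2π·l/λ = 2π × 0.352 = 127°
tan(βl) = tan(127°) = -1.33
Z_in = Z_0·(Z_L + jZ_0·tanβl)/(Z_0 + jZ_L·tanβl)
     = 101·(264 − j135)/(101 − j352)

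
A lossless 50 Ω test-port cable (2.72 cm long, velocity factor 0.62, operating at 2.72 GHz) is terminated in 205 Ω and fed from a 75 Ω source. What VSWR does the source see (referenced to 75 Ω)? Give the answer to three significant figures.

λ = v/f = 0.62·c / 2.72 GHz = 0.0684 m
βl = 2π·l/λ = 2π × 0.398 = 143°
tan(βl) = -0.748
Z_in = Z_0·(Z_L + jZ_0·tanβl)/(Z_0 + jZ_L·tanβl) = 30.7 + j56.8 Ω
Γ_s = (Z_in − Z_s)/(Z_in + Z_s) = (-44.3 + j56.8)/(106 + j56.8), |Γ_s| = 0.6
VSWR = (1 + |Γ_s|)/(1 − |Γ_s|)

VSWR ≈ 4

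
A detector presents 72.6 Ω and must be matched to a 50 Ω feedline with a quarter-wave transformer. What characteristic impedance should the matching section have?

Z_qwt ≈ 60.2 Ω

Z_qwt = √(Z_0·R_L) = √(50 × 72.6) = √3630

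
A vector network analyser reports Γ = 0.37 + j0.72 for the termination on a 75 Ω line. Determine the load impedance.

Z_L ≈ 28.2 + j118 Ω

Z_L = Z_0·(1 + Γ)/(1 − Γ) = 75·(1.37 + j0.72)/(0.63 − j0.72)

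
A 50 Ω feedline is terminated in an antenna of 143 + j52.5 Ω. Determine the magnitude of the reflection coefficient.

|Γ| ≈ 0.534

Γ = (Z_L − Z_0)/(Z_L + Z_0) = (93 + j52.5)/(193 + j52.5)
|Γ| = 107/200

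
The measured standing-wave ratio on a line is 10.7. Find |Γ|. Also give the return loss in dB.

|Γ| = (S − 1)/(S + 1) = (10.7 − 1)/(10.7 + 1) = 9.7/11.7
RL = −20·log₁₀|Γ| = −20·log₁₀(0.829)

|Γ| ≈ 0.829; return loss ≈ 1.63 dB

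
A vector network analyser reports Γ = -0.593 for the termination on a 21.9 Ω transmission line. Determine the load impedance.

Z_L = Z_0·(1 + Γ)/(1 − Γ) = 21.9·(0.407)/(1.59)

Z_L ≈ 5.6 Ω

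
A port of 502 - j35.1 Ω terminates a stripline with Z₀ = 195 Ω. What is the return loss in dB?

RL ≈ 7.08 dB

Γ = (307 − j35.1)/(697 − j35.1), |Γ| = 0.443
RL = −20·log₁₀|Γ| = −20·log₁₀(0.443)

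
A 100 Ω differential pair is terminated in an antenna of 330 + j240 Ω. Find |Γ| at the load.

|Γ| ≈ 0.675

Γ = (Z_L − Z_0)/(Z_L + Z_0) = (230 + j240)/(430 + j240)
|Γ| = 332/492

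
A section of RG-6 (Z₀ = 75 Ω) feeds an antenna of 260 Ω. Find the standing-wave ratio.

For a purely resistive load, VSWR = R_L/Z_0 or Z_0/R_L (whichever > 1) = 260/75

VSWR ≈ 3.47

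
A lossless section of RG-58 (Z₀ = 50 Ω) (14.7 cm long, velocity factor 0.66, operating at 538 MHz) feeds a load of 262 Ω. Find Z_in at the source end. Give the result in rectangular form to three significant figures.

λ = v/f = 0.66·c / 538 MHz = 0.368 m
βl = 2π·l/λ = 2π × 0.399 = 144°
tan(βl) = tan(144°) = -0.732
Z_in = Z_0·(Z_L + jZ_0·tanβl)/(Z_0 + jZ_L·tanβl)
     = 50·(262 − j36.6)/(50 − j192)

Z_in ≈ 25.6 + j61.6 Ω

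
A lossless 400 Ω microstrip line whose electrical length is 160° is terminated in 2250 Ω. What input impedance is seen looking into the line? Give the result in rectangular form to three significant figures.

Z_in ≈ 491 + j859 Ω

tan(βl) = tan(160°) = -0.364
Z_in = Z_0·(Z_L + jZ_0·tanβl)/(Z_0 + jZ_L·tanβl)
     = 400·(2250 − j146)/(400 − j819)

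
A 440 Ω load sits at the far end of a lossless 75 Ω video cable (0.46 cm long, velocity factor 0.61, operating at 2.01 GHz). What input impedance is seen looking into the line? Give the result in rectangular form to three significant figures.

λ = v/f = 0.61·c / 2.01 GHz = 0.091 m
βl = 2π·l/λ = 2π × 0.0505 = 18.2°
tan(βl) = tan(18.2°) = 0.329
Z_in = Z_0·(Z_L + jZ_0·tanβl)/(Z_0 + jZ_L·tanβl)
     = 75·(440 + j24.6)/(75 + j145)

Z_in ≈ 103 − j175 Ω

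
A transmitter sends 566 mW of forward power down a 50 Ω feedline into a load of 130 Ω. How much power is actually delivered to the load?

Γ = (130 − 50)/(130 + 50) = 0.444
|Γ|² = 0.198
P_refl = |Γ|²·P_inc = 112 mW, P_del = (1 − |Γ|²)·P_inc = 454 mW

P_delivered ≈ 454 mW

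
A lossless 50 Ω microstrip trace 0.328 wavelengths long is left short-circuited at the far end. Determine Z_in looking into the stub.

βl = 2π × 0.328 = 118°
tan(βl) = -1.87
For a short-circuited stub, Z_in = jZ_0·tan(βl)

Z_in ≈ −j93.7 Ω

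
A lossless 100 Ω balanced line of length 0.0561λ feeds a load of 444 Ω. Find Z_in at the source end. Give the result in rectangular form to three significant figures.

βl = 2π × 0.0561 = 20.2°
tan(βl) = tan(20.2°) = 0.368
Z_in = Z_0·(Z_L + jZ_0·tanβl)/(Z_0 + jZ_L·tanβl)
     = 100·(444 + j36.8)/(100 + j163)

Z_in ≈ 137 − j188 Ω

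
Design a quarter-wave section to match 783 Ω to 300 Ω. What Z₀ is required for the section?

Z_qwt = √(Z_0·R_L) = √(300 × 783) = √234900

Z_qwt ≈ 485 Ω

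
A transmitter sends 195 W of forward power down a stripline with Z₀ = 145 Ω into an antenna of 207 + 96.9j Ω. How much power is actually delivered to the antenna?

P_delivered ≈ 176 W

|Γ| = |(62 + j96.9)/(352 + j96.9)| = 0.315
|Γ|² = 0.0993
P_refl = |Γ|²·P_inc = 19.4 W, P_del = (1 − |Γ|²)·P_inc = 176 W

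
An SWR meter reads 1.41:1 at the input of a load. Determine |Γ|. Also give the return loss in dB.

|Γ| = (S − 1)/(S + 1) = (1.41 − 1)/(1.41 + 1) = 0.41/2.41
RL = −20·log₁₀|Γ| = −20·log₁₀(0.17)

|Γ| ≈ 0.17; return loss ≈ 15.4 dB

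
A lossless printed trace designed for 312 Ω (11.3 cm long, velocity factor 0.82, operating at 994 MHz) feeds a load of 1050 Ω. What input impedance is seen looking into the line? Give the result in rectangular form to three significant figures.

Z_in ≈ 600 + j478 Ω

λ = v/f = 0.82·c / 994 MHz = 0.247 m
βl = 2π·l/λ = 2π × 0.457 = 164°
tan(βl) = tan(164°) = -0.28
Z_in = Z_0·(Z_L + jZ_0·tanβl)/(Z_0 + jZ_L·tanβl)
     = 312·(1050 − j87.3)/(312 − j294)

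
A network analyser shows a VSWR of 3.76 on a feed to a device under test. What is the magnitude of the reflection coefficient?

|Γ| ≈ 0.58

|Γ| = (S − 1)/(S + 1) = (3.76 − 1)/(3.76 + 1) = 2.76/4.76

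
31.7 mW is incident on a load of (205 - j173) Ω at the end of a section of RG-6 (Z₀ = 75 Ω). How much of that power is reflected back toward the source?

P_reflected ≈ 13.7 mW

|Γ| = |(130 − j173)/(280 − j173)| = 0.657
|Γ|² = 0.432
P_refl = |Γ|²·P_inc = 13.7 mW, P_del = (1 − |Γ|²)·P_inc = 18 mW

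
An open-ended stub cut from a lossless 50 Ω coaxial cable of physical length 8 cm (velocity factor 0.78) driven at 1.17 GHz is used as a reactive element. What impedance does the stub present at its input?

Z_in ≈ +j68.8 Ω

λ = v/f = 0.78·c / 1.17 GHz = 0.2 m
βl = 2π·l/λ = 2π × 0.4 = 144°
tan(βl) = -0.727
For an open-ended stub, Z_in = −jZ_0·cot(βl) = −jZ_0/tan(βl)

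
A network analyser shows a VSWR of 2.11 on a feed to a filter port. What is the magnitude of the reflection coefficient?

|Γ| = (S − 1)/(S + 1) = (2.11 − 1)/(2.11 + 1) = 1.11/3.11

|Γ| ≈ 0.357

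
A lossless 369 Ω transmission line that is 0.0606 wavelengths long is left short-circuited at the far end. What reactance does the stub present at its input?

X_in ≈ 148 Ω (inductive)

βl = 2π × 0.0606 = 21.8°
tan(βl) = 0.4
For a short-circuited stub, Z_in = jZ_0·tan(βl)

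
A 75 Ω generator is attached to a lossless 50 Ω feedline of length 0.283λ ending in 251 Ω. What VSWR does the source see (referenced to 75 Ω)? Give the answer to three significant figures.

VSWR ≈ 7.36

βl = 2π × 0.283 = 102°
tan(βl) = -4.75
Z_in = Z_0·(Z_L + jZ_0·tanβl)/(Z_0 + jZ_L·tanβl) = 10.4 + j10.1 Ω
Γ_s = (Z_in − Z_s)/(Z_in + Z_s) = (-64.6 + j10.1)/(85.4 + j10.1), |Γ_s| = 0.761
VSWR = (1 + |Γ_s|)/(1 − |Γ_s|)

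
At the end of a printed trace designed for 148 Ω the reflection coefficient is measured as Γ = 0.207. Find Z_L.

Z_L = Z_0·(1 + Γ)/(1 − Γ) = 148·(1.21)/(0.793)

Z_L ≈ 225 Ω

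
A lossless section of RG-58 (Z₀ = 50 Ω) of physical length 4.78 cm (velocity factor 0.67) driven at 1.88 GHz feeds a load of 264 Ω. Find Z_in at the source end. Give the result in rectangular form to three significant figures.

λ = v/f = 0.67·c / 1.88 GHz = 0.107 m
βl = 2π·l/λ = 2π × 0.447 = 161°
tan(βl) = tan(161°) = -0.345
Z_in = Z_0·(Z_L + jZ_0·tanβl)/(Z_0 + jZ_L·tanβl)
     = 50·(264 − j17.3)/(50 − j91.2)

Z_in ≈ 68.3 + j107 Ω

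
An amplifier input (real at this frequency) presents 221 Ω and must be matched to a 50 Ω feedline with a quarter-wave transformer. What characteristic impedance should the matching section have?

Z_qwt ≈ 105 Ω

Z_qwt = √(Z_0·R_L) = √(50 × 221) = √11050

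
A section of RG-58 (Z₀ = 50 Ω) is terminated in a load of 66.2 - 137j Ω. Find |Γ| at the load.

Γ = (Z_L − Z_0)/(Z_L + Z_0) = (16.2 − j137)/(116.2 − j137)
|Γ| = 138/180

|Γ| ≈ 0.768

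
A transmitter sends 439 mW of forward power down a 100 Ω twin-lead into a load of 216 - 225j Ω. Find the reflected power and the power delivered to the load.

|Γ| = |(116 − j225)/(316 − j225)| = 0.653
|Γ|² = 0.426
P_refl = |Γ|²·P_inc = 187 mW, P_del = (1 − |Γ|²)·P_inc = 252 mW

P_reflected ≈ 187 mW; P_delivered ≈ 252 mW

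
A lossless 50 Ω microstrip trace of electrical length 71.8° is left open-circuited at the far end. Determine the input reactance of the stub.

X_in ≈ -16.4 Ω (capacitive)

tan(βl) = 3.04
For an open-circuited stub, Z_in = −jZ_0·cot(βl) = −jZ_0/tan(βl)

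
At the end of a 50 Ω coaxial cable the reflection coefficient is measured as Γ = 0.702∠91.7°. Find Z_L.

Z_L ≈ 16.5 + j45.7 Ω

Z_L = Z_0·(1 + Γ)/(1 − Γ) = 50·(0.979 + j0.702)/(1.02 − j0.702)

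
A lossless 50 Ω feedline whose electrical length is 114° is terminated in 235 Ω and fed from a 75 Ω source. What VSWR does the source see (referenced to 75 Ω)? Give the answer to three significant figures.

VSWR ≈ 6.42

tan(βl) = -2.25
Z_in = Z_0·(Z_L + jZ_0·tanβl)/(Z_0 + jZ_L·tanβl) = 12.6 + j21.1 Ω
Γ_s = (Z_in − Z_s)/(Z_in + Z_s) = (-62.4 + j21.1)/(87.6 + j21.1), |Γ_s| = 0.73
VSWR = (1 + |Γ_s|)/(1 − |Γ_s|)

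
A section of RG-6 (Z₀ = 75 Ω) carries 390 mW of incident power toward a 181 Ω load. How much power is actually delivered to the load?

P_delivered ≈ 323 mW

Γ = (181 − 75)/(181 + 75) = 0.414
|Γ|² = 0.171
P_refl = |Γ|²·P_inc = 66.9 mW, P_del = (1 − |Γ|²)·P_inc = 323 mW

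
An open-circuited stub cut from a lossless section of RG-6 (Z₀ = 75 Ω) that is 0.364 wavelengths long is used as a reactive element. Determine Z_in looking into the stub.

Z_in ≈ +j65.3 Ω

βl = 2π × 0.364 = 131°
tan(βl) = -1.15
For an open-circuited stub, Z_in = −jZ_0·cot(βl) = −jZ_0/tan(βl)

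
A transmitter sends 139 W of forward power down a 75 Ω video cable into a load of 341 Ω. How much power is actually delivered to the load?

Γ = (341 − 75)/(341 + 75) = 0.639
|Γ|² = 0.409
P_refl = |Γ|²·P_inc = 56.8 W, P_del = (1 − |Γ|²)·P_inc = 82.2 W

P_delivered ≈ 82.2 W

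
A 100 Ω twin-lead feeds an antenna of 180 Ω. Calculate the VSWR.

For a purely resistive load, VSWR = R_L/Z_0 or Z_0/R_L (whichever > 1) = 180/100

VSWR ≈ 1.8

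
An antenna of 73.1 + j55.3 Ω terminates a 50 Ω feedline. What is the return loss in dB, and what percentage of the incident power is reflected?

Γ = (23.1 + j55.3)/(123.1 + j55.3), |Γ| = 0.444
RL = −20·log₁₀(0.444) = 7.05 dB
P_refl/P_inc = |Γ|² = 0.197

RL ≈ 7.05 dB; 19.7% of incident power reflected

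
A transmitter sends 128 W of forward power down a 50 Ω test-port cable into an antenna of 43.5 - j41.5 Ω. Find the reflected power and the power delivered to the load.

P_reflected ≈ 21.6 W; P_delivered ≈ 106 W

|Γ| = |(-6.5 − j41.5)/(93.5 − j41.5)| = 0.411
|Γ|² = 0.169
P_refl = |Γ|²·P_inc = 21.6 W, P_del = (1 − |Γ|²)·P_inc = 106 W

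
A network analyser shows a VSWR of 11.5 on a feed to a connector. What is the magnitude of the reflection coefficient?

|Γ| ≈ 0.84

|Γ| = (S − 1)/(S + 1) = (11.5 − 1)/(11.5 + 1) = 10.5/12.5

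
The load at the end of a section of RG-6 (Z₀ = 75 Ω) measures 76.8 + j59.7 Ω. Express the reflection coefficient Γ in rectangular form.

Γ ≈ 0.144 + j0.337

Γ = (Z_L − Z_0)/(Z_L + Z_0) = (1.8 + j59.7)/(151.8 + j59.7)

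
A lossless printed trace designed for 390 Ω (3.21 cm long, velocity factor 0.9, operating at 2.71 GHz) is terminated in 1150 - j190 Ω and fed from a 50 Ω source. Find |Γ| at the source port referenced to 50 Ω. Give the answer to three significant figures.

|Γ| ≈ 0.774

λ = v/f = 0.9·c / 2.71 GHz = 0.0996 m
βl = 2π·l/λ = 2π × 0.322 = 116°
tan(βl) = -2.05
Z_in = Z_0·(Z_L + jZ_0·tanβl)/(Z_0 + jZ_L·tanβl) = 164 + j190 Ω
Γ_s = (Z_in − Z_s)/(Z_in + Z_s) = (114 + j190)/(214 + j190), |Γ_s| = 0.774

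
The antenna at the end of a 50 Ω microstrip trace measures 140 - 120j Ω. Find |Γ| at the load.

|Γ| ≈ 0.667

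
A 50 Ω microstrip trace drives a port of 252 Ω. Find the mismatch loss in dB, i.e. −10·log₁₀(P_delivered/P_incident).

Γ = (252 − 50)/(252 + 50) = 0.669
|Γ|² = 0.447, so P_del/P_inc = 1 − |Γ|² = 0.553
ML = −10·log₁₀(1 − |Γ|²)

mismatch loss ≈ 2.58 dB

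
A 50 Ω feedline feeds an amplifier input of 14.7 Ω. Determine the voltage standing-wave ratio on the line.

VSWR ≈ 3.4

Γ = (14.7 − 50)/(14.7 + 50) = -0.546
VSWR = (1 + 0.546)/(1 − 0.546)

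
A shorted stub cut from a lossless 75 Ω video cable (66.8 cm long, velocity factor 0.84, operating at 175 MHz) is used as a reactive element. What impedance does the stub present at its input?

Z_in ≈ −j17.3 Ω

λ = v/f = 0.84·c / 175 MHz = 1.44 m
βl = 2π·l/λ = 2π × 0.464 = 167°
tan(βl) = -0.231
For a shorted stub, Z_in = jZ_0·tan(βl)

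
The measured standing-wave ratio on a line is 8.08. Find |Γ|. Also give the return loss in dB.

|Γ| ≈ 0.78; return loss ≈ 2.16 dB

|Γ| = (S − 1)/(S + 1) = (8.08 − 1)/(8.08 + 1) = 7.08/9.08
RL = −20·log₁₀|Γ| = −20·log₁₀(0.78)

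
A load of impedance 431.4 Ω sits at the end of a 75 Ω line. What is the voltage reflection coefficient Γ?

Γ = 0.704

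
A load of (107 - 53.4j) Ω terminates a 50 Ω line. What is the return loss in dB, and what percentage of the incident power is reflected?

Γ = (57 − j53.4)/(157 − j53.4), |Γ| = 0.471
RL = −20·log₁₀(0.471) = 6.54 dB
P_refl/P_inc = |Γ|² = 0.222

RL ≈ 6.54 dB; 22.2% of incident power reflected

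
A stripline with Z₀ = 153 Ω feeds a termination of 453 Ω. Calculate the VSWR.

VSWR ≈ 2.96

For a purely resistive load, VSWR = R_L/Z_0 or Z_0/R_L (whichever > 1) = 453/153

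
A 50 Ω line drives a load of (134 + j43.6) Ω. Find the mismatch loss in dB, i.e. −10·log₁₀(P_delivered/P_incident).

Γ = (84 + j43.6)/(184 + j43.6), |Γ| = 0.5
|Γ|² = 0.25, so P_del/P_inc = 1 − |Γ|² = 0.75
ML = −10·log₁₀(1 − |Γ|²)

mismatch loss ≈ 1.25 dB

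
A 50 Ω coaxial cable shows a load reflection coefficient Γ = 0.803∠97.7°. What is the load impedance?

Z_L ≈ 9.55 + j42.8 Ω

Z_L = Z_0·(1 + Γ)/(1 − Γ) = 50·(0.892 + j0.796)/(1.11 − j0.796)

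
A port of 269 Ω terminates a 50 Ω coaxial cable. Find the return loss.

Γ = (269 − 50)/(269 + 50) = 0.687
RL = −20·log₁₀|Γ| = −20·log₁₀(0.687)

RL ≈ 3.27 dB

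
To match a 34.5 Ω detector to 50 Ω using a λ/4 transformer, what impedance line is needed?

Z_qwt ≈ 41.5 Ω

Z_qwt = √(Z_0·R_L) = √(50 × 34.5) = √1725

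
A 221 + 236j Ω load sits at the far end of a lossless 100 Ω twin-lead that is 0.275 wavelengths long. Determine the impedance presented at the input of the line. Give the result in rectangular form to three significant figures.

Z_in ≈ 20.2 − j7.16 Ω

βl = 2π × 0.275 = 99°
tan(βl) = tan(99°) = -6.31
Z_in = Z_0·(Z_L + jZ_0·tanβl)/(Z_0 + jZ_L·tanβl)
     = 100·(221 − j395)/(1590 − j1400)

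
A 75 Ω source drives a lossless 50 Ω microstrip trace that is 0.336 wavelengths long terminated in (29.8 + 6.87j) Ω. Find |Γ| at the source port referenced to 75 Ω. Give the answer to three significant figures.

|Γ| ≈ 0.322

βl = 2π × 0.336 = 121°
tan(βl) = -1.67
Z_in = Z_0·(Z_L + jZ_0·tanβl)/(Z_0 + jZ_L·tanβl) = 45.1 − j25.8 Ω
Γ_s = (Z_in − Z_s)/(Z_in + Z_s) = (-29.9 − j25.8)/(120 − j25.8), |Γ_s| = 0.322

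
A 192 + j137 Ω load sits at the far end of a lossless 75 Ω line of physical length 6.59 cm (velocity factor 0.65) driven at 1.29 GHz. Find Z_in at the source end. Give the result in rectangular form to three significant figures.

Z_in ≈ 52.2 + j91.1 Ω

λ = v/f = 0.65·c / 1.29 GHz = 0.151 m
βl = 2π·l/λ = 2π × 0.436 = 157°
tan(βl) = tan(157°) = -0.426
Z_in = Z_0·(Z_L + jZ_0·tanβl)/(Z_0 + jZ_L·tanβl)
     = 75·(192 + j105)/(133 − j81.7)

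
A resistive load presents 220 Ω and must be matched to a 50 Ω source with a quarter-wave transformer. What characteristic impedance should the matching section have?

Z_qwt = √(Z_0·R_L) = √(50 × 220) = √11000

Z_qwt ≈ 105 Ω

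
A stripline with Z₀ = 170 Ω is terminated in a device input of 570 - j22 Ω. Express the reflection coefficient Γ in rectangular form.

Γ ≈ 0.541 − j0.0136

Γ = (Z_L − Z_0)/(Z_L + Z_0) = (400 − j22)/(740 − j22)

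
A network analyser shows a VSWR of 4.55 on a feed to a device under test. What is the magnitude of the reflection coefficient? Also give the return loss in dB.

|Γ| ≈ 0.64; return loss ≈ 3.88 dB

|Γ| = (S − 1)/(S + 1) = (4.55 − 1)/(4.55 + 1) = 3.55/5.55
RL = −20·log₁₀|Γ| = −20·log₁₀(0.64)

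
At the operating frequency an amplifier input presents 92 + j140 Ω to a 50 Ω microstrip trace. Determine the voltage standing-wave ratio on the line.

Γ = (Z_L − Z_0)/(Z_L + Z_0) = (42 + j140)/(142 + j140)
|Γ| = 146/199 = 0.733
VSWR = (1 + |Γ|)/(1 − |Γ|) = 1.73/0.267

VSWR ≈ 6.49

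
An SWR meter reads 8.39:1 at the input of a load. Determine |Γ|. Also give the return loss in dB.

|Γ| ≈ 0.787; return loss ≈ 2.08 dB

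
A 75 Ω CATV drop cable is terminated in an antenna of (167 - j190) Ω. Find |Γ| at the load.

|Γ| ≈ 0.686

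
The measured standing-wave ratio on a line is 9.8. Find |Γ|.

|Γ| = (S − 1)/(S + 1) = (9.8 − 1)/(9.8 + 1) = 8.8/10.8

|Γ| ≈ 0.815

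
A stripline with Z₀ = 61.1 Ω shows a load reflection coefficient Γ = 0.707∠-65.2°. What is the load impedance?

Z_L ≈ 33.7 − j86.5 Ω

Z_L = Z_0·(1 + Γ)/(1 − Γ) = 61.1·(1.3 − j0.642)/(0.703 + j0.642)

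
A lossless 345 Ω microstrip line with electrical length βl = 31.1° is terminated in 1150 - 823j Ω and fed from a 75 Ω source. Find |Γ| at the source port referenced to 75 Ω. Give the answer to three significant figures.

|Γ| ≈ 0.874

tan(βl) = 0.603
Z_in = Z_0·(Z_L + jZ_0·tanβl)/(Z_0 + jZ_L·tanβl) = 157 − j382 Ω
Γ_s = (Z_in − Z_s)/(Z_in + Z_s) = (82 − j382)/(232 − j382), |Γ_s| = 0.874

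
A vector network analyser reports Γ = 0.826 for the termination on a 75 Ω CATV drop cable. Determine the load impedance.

Z_L = Z_0·(1 + Γ)/(1 − Γ) = 75·(1.83)/(0.174)

Z_L ≈ 787 Ω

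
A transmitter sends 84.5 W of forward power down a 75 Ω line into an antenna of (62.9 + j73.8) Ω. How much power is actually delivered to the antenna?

P_delivered ≈ 65.2 W

|Γ| = |(-12.1 + j73.8)/(137.9 + j73.8)| = 0.478
|Γ|² = 0.229
P_refl = |Γ|²·P_inc = 19.3 W, P_del = (1 − |Γ|²)·P_inc = 65.2 W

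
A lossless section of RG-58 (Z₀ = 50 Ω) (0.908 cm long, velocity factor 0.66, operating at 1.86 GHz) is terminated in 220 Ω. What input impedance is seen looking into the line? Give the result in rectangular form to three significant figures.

Z_in ≈ 38 − j69.6 Ω

λ = v/f = 0.66·c / 1.86 GHz = 0.106 m
βl = 2π·l/λ = 2π × 0.0853 = 30.7°
tan(βl) = tan(30.7°) = 0.594
Z_in = Z_0·(Z_L + jZ_0·tanβl)/(Z_0 + jZ_L·tanβl)
     = 50·(220 + j29.7)/(50 + j131)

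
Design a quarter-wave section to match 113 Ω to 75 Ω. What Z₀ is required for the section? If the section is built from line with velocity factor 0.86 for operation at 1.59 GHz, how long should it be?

Z_qwt = √(Z_0·R_L) = √(75 × 113) = √8475
λ = 0.86·c/f = 0.162 m, so l = λ/4 = 0.0406 m

Z_qwt ≈ 92.1 Ω; length ≈ 4.06 cm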